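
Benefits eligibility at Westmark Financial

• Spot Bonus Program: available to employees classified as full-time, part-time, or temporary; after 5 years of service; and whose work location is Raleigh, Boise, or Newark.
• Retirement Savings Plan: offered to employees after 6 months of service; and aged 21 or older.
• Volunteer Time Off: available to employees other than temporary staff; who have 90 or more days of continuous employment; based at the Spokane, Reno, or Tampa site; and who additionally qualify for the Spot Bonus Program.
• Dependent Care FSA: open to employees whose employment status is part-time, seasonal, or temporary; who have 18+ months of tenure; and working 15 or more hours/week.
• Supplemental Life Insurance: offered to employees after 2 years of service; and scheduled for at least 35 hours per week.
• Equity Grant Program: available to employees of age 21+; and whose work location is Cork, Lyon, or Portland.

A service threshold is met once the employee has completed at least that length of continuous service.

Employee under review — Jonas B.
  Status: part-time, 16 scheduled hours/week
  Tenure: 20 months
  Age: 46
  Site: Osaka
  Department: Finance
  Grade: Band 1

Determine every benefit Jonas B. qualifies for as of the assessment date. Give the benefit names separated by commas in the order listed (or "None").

Spot Bonus Program — status part-time ✓; service 20 months < 5 years (≈1825 days) ✗ → not eligible.
Retirement Savings Plan — service 20 months ≥ 6 months ✓; age 46 ≥ 21 ✓ → eligible.
Volunteer Time Off — status part-time ✓ (not excluded); service 20 months ≥ 90 days ✓; site Osaka ✗ (not Spokane, Reno, or Tampa) → not eligible.
Dependent Care FSA — status part-time ✓; service 20 months ≥ 18 months ✓; 16 hrs/wk ≥ 15 ✓ → eligible.
Supplemental Life Insurance — service 20 months < 2 years (≈730 days) ✗ → not eligible.
Equity Grant Program — age 46 ≥ 21 ✓; site Osaka ✗ (not Cork, Lyon, or Portland) → not eligible.

Retirement Savings Plan, Dependent Care FSA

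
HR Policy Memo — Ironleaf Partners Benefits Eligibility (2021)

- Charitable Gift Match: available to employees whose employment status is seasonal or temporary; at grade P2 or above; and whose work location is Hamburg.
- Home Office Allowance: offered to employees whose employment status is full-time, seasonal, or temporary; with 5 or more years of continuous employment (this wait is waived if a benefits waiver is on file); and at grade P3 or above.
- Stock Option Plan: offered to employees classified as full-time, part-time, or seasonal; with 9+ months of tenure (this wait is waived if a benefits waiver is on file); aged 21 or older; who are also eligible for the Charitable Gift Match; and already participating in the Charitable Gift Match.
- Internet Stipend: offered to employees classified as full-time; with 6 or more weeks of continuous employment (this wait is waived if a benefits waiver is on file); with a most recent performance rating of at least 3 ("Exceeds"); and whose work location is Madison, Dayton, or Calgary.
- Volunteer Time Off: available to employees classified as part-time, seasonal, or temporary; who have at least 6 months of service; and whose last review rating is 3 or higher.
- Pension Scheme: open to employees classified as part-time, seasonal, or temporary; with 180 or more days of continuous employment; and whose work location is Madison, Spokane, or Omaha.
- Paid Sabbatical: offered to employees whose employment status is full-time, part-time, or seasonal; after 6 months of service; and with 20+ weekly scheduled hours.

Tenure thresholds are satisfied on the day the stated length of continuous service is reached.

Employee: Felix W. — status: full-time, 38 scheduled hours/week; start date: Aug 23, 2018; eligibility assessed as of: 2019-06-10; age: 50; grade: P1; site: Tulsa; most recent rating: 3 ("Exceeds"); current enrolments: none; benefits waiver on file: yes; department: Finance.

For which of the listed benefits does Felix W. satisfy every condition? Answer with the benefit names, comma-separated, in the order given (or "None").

Paid Sabbatical

Service from Aug 23, 2018 to 2019-06-10: 291 days.
Charitable Gift Match — status full-time ✗ (requires seasonal or temporary) → not eligible.
Home Office Allowance — status full-time ✓; benefits waiver on file ✓; grade P1 < P3 ✗ → not eligible.
Stock Option Plan — status full-time ✓; benefits waiver on file ✓; age 50 ≥ 21 ✓; not eligible for Charitable Gift Match ✗ → not eligible.
Internet Stipend — status full-time ✓; benefits waiver on file ✓; rating 3 ≥ 3 ✓; site Tulsa ✗ (not Madison, Dayton, or Calgary) → not eligible.
Volunteer Time Off — status full-time ✗ (requires part-time, seasonal, or temporary) → not eligible.
Pension Scheme — status full-time ✗ (requires part-time, seasonal, or temporary) → not eligible.
Paid Sabbatical — status full-time ✓; service 291 days ≥ 6 months (≈180 days) ✓; 38 hrs/wk ≥ 20 ✓ → eligible.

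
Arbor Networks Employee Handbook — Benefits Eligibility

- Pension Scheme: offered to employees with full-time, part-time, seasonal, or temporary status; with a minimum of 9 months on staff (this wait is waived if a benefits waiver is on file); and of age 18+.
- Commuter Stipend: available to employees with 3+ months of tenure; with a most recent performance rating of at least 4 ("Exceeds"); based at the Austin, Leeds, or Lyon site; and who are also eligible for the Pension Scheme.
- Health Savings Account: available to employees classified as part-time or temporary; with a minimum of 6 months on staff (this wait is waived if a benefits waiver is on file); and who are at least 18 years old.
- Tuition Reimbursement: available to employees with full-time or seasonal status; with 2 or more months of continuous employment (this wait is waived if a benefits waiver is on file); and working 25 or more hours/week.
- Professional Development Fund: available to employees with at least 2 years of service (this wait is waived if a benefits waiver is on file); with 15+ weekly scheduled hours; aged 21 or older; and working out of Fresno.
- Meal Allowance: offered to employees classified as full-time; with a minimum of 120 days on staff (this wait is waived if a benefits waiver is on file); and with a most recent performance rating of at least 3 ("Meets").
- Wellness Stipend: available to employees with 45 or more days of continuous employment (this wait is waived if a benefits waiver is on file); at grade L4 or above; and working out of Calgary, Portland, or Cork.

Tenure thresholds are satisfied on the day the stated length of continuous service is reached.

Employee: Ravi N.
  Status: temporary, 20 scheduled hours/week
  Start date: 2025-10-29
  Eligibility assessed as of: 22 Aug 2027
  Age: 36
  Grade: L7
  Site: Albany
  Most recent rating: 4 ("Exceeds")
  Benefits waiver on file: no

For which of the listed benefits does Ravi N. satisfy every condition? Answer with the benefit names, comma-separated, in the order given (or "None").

Service from 2025-10-29 to 22 Aug 2027: 662 days.
Pension Scheme — status temporary ✓; no waiver, service 662 days ≥ 9 months (≈270 days) ✓; age 36 ≥ 18 ✓ → eligible.
Commuter Stipend — service 662 days ≥ 3 months (≈90 days) ✓; rating 4 ≥ 4 ✓; site Albany ✗ (not Austin, Leeds, or Lyon) → not eligible.
Health Savings Account — status temporary ✓; no waiver, service 662 days ≥ 6 months (≈180 days) ✓; age 36 ≥ 18 ✓ → eligible.
Tuition Reimbursement — status temporary ✗ (requires full-time or seasonal) → not eligible.
Professional Development Fund — no waiver, service 662 days < 2 years (≈730 days) ✗ → not eligible.
Meal Allowance — status temporary ✗ (requires full-time) → not eligible.
Wellness Stipend — no waiver, service 662 days ≥ 45 days ✓; grade L7 ≥ L4 ✓; site Albany ✗ (not Calgary, Portland, or Cork) → not eligible.

Pension Scheme, Health Savings Account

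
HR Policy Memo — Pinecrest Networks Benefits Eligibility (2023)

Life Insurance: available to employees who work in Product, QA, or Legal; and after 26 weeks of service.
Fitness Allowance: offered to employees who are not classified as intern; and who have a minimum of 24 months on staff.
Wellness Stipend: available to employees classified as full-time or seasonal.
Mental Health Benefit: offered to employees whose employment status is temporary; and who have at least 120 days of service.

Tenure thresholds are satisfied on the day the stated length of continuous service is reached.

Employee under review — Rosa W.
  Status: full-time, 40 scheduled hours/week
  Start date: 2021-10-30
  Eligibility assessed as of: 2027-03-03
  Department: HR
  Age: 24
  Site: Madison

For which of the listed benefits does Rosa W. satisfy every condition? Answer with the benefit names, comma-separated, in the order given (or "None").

Fitness Allowance, Wellness Stipend

Service from 2021-10-30 to 2027-03-03: 1950 days.
Life Insurance — dept HR ✗ → not eligible.
Fitness Allowance — status full-time ✓ (not excluded); service 1950 days ≥ 24 months (≈720 days) ✓ → eligible.
Wellness Stipend — status full-time ✓ → eligible.
Mental Health Benefit — status full-time ✗ (requires temporary) → not eligible.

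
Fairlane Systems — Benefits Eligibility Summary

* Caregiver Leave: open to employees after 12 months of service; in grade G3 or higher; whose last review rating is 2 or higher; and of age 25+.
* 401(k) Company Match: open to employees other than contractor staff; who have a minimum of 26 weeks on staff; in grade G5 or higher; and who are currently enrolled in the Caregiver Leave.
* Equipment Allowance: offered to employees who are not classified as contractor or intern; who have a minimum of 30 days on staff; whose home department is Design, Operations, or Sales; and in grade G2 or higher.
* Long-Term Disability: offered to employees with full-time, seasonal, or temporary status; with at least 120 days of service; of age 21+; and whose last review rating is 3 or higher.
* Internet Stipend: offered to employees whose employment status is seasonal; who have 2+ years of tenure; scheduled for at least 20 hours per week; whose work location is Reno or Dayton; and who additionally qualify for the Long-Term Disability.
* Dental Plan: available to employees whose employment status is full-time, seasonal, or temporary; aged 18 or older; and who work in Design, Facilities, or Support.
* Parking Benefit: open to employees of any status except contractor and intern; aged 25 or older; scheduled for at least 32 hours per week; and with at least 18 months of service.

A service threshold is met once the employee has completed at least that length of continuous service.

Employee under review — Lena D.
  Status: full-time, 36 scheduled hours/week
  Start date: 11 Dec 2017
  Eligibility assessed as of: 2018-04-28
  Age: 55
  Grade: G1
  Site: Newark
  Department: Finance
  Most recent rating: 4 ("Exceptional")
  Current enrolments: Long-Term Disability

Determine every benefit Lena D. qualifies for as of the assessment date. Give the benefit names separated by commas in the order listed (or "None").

Service from 11 Dec 2017 to 2018-04-28: 138 days.
Caregiver Leave — service 138 days < 12 months (≈360 days) ✗ → not eligible.
401(k) Company Match — status full-time ✓ (not excluded); service 138 days < 26 weeks (≈182 days) ✗ → not eligible.
Equipment Allowance — status full-time ✓ (not excluded); service 138 days ≥ 30 days ✓; dept Finance ✗ → not eligible.
Long-Term Disability — status full-time ✓; service 138 days ≥ 120 days ✓; age 55 ≥ 21 ✓; rating 4 ≥ 3 ✓ → eligible.
Internet Stipend — status full-time ✗ (requires seasonal) → not eligible.
Dental Plan — status full-time ✓; age 55 ≥ 18 ✓; dept Finance ✗ → not eligible.
Parking Benefit — status full-time ✓ (not excluded); age 55 ≥ 25 ✓; 36 hrs/wk ≥ 32 ✓; service 138 days < 18 months (≈540 days) ✗ → not eligible.

Long-Term Disability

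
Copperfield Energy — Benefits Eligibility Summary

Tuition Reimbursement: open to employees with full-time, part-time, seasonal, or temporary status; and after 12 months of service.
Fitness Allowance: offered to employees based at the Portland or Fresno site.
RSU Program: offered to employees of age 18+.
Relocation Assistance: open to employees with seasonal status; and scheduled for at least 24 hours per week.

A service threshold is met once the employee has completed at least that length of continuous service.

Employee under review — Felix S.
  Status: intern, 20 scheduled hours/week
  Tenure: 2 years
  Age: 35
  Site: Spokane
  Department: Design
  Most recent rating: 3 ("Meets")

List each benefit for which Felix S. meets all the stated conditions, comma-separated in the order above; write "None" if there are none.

Tuition Reimbursement — status intern ✗ (requires full-time, part-time, seasonal, or temporary) → not eligible.
Fitness Allowance — site Spokane ✗ (not Portland or Fresno) → not eligible.
RSU Program — age 35 ≥ 18 ✓ → eligible.
Relocation Assistance — status intern ✗ (requires seasonal) → not eligible.

RSU Program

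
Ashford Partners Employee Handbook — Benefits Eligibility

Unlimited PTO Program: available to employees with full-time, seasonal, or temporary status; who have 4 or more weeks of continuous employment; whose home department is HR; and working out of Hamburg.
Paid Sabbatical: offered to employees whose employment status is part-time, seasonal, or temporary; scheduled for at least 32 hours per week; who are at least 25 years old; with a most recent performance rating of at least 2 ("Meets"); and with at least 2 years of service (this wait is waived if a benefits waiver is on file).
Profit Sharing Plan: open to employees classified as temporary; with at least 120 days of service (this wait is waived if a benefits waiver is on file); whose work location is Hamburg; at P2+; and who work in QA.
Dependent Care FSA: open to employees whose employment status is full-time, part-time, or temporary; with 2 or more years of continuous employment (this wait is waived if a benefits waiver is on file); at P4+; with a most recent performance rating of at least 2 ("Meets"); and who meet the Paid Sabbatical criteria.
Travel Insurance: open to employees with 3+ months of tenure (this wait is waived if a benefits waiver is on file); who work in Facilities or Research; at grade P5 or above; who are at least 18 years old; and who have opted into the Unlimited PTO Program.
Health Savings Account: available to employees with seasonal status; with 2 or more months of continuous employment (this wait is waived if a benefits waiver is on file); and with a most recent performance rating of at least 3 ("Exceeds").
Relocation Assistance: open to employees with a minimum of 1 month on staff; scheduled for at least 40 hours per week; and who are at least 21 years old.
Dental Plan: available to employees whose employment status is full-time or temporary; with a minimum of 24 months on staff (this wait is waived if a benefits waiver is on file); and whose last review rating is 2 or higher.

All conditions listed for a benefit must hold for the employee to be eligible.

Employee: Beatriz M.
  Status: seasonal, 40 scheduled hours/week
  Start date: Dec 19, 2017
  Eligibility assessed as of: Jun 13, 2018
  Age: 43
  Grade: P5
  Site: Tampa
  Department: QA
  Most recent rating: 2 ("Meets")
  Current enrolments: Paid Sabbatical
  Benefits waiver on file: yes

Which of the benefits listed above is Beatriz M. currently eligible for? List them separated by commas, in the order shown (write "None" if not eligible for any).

Paid Sabbatical, Relocation Assistance

Service from Dec 19, 2017 to Jun 13, 2018: 176 days.
Unlimited PTO Program — status seasonal ✓; service 176 days ≥ 4 weeks (≈28 days) ✓; dept QA ✗ → not eligible.
Paid Sabbatical — status seasonal ✓; 40 hrs/wk ≥ 32 ✓; age 43 ≥ 25 ✓; rating 2 ≥ 2 ✓; benefits waiver on file ✓ → eligible.
Profit Sharing Plan — status seasonal ✗ (requires temporary) → not eligible.
Dependent Care FSA — status seasonal ✗ (requires full-time, part-time, or temporary) → not eligible.
Travel Insurance — benefits waiver on file ✓; dept QA ✗ → not eligible.
Health Savings Account — status seasonal ✓; benefits waiver on file ✓; rating 2 < 3 ✗ → not eligible.
Relocation Assistance — service 176 days ≥ 1 month (≈30 days) ✓; 40 hrs/wk ≥ 40 ✓; age 43 ≥ 21 ✓ → eligible.
Dental Plan — status seasonal ✗ (requires full-time or temporary) → not eligible.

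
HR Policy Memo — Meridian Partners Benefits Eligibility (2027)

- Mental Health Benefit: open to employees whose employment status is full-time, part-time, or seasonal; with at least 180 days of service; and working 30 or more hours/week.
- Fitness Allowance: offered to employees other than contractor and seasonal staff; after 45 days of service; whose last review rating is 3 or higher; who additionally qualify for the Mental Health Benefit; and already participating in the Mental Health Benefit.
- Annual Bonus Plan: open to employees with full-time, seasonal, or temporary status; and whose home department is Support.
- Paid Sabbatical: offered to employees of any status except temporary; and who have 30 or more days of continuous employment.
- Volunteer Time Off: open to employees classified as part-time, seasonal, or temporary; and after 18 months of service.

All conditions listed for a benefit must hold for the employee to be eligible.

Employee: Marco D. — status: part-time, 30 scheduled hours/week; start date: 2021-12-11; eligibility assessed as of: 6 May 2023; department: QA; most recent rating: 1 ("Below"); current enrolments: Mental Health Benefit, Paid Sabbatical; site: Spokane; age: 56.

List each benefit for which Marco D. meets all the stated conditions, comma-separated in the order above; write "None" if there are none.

Service from 2021-12-11 to 6 May 2023: 511 days.
Mental Health Benefit — status part-time ✓; service 511 days ≥ 180 days ✓; 30 hrs/wk ≥ 30 ✓ → eligible.
Fitness Allowance — status part-time ✓ (not excluded); service 511 days ≥ 45 days ✓; rating 1 < 3 ✗ → not eligible.
Annual Bonus Plan — status part-time ✗ (requires full-time, seasonal, or temporary) → not eligible.
Paid Sabbatical — status part-time ✓ (not excluded); service 511 days ≥ 30 days ✓ → eligible.
Volunteer Time Off — status part-time ✓; service 511 days < 18 months (≈540 days) ✗ → not eligible.

Mental Health Benefit, Paid Sabbatical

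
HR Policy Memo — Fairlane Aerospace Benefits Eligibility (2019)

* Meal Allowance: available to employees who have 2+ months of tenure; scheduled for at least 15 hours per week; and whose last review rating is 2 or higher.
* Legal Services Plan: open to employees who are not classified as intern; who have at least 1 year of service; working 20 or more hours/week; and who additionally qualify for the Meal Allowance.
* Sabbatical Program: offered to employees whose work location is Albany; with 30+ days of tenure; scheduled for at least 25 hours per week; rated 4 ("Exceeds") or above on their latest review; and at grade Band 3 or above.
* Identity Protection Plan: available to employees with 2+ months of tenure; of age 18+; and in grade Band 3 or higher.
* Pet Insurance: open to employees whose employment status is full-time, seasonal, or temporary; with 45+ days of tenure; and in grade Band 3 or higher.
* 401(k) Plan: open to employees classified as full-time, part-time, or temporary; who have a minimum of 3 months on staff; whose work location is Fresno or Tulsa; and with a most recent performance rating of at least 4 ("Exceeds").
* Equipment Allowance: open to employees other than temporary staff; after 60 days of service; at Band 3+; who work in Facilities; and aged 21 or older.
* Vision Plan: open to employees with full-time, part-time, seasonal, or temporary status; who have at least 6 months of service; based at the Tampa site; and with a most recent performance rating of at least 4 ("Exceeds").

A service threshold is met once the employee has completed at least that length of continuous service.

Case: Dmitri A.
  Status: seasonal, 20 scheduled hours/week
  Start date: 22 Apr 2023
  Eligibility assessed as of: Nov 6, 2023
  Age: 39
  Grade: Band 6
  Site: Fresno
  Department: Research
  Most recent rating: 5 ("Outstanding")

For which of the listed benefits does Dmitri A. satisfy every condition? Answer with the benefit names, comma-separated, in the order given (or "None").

Service from 22 Apr 2023 to Nov 6, 2023: 198 days.
Meal Allowance — service 198 days ≥ 2 months (≈60 days) ✓; 20 hrs/wk ≥ 15 ✓; rating 5 ≥ 2 ✓ → eligible.
Legal Services Plan — status seasonal ✓ (not excluded); service 198 days < 1 year (≈365 days) ✗ → not eligible.
Sabbatical Program — site Fresno ✗ (not Albany) → not eligible.
Identity Protection Plan — service 198 days ≥ 2 months (≈60 days) ✓; age 39 ≥ 18 ✓; grade Band 6 ≥ Band 3 ✓ → eligible.
Pet Insurance — status seasonal ✓; service 198 days ≥ 45 days ✓; grade Band 6 ≥ Band 3 ✓ → eligible.
401(k) Plan — status seasonal ✗ (requires full-time, part-time, or temporary) → not eligible.
Equipment Allowance — status seasonal ✓ (not excluded); service 198 days ≥ 60 days ✓; grade Band 6 ≥ Band 3 ✓; dept Research ✗ → not eligible.
Vision Plan — status seasonal ✓; service 198 days ≥ 6 months (≈180 days) ✓; site Fresno ✗ (not Tampa) → not eligible.

Meal Allowance, Identity Protection Plan, Pet Insurance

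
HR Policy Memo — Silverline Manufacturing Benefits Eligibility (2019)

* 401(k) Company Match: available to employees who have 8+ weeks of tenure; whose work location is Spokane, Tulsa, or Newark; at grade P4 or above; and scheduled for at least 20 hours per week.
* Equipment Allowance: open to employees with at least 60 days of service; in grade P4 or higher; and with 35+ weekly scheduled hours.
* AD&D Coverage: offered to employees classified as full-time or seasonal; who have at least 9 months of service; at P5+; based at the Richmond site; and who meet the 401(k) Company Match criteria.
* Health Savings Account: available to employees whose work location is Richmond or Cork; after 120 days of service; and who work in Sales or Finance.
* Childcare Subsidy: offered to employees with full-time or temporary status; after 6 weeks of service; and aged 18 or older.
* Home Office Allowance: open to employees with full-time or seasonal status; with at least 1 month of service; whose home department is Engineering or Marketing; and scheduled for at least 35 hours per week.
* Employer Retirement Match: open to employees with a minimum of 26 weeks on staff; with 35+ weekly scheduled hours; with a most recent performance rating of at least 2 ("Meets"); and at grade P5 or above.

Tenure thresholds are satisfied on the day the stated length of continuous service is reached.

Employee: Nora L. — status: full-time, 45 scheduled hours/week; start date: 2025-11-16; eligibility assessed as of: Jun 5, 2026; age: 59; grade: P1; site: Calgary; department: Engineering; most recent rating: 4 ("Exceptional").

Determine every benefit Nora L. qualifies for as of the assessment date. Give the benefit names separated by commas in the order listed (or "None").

Childcare Subsidy, Home Office Allowance

Service from 2025-11-16 to Jun 5, 2026: 201 days.
401(k) Company Match — service 201 days ≥ 8 weeks (≈56 days) ✓; site Calgary ✗ (not Spokane, Tulsa, or Newark) → not eligible.
Equipment Allowance — service 201 days ≥ 60 days ✓; grade P1 < P4 ✗ → not eligible.
AD&D Coverage — status full-time ✓; service 201 days < 9 months (≈270 days) ✗ → not eligible.
Health Savings Account — site Calgary ✗ (not Richmond or Cork) → not eligible.
Childcare Subsidy — status full-time ✓; service 201 days ≥ 6 weeks (≈42 days) ✓; age 59 ≥ 18 ✓ → eligible.
Home Office Allowance — status full-time ✓; service 201 days ≥ 1 month (≈30 days) ✓; dept Engineering ✓; 45 hrs/wk ≥ 35 ✓ → eligible.
Employer Retirement Match — service 201 days ≥ 26 weeks (≈182 days) ✓; 45 hrs/wk ≥ 35 ✓; rating 4 ≥ 2 ✓; grade P1 < P5 ✗ → not eligible.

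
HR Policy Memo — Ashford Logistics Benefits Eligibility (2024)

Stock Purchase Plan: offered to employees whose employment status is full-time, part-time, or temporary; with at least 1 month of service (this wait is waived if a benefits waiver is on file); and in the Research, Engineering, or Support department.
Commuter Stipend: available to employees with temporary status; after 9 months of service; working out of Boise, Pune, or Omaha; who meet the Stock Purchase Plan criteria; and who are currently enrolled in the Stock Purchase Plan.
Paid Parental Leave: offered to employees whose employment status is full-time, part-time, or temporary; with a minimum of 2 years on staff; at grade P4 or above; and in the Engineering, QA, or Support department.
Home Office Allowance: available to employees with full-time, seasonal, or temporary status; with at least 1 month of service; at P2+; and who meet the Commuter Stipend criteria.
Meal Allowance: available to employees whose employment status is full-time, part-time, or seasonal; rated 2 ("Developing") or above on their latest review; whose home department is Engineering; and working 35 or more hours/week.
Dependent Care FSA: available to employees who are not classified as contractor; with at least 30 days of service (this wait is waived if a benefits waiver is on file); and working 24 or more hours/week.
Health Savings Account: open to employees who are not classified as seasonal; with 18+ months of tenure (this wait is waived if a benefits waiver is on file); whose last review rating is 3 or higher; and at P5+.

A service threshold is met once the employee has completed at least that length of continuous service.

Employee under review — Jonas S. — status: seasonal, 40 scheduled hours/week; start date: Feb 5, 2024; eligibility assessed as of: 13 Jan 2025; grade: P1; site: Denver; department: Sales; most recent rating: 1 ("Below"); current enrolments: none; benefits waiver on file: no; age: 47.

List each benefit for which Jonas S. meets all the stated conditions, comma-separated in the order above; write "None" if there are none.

Dependent Care FSA

Service from Feb 5, 2024 to 13 Jan 2025: 343 days.
Stock Purchase Plan — status seasonal ✗ (requires full-time, part-time, or temporary) → not eligible.
Commuter Stipend — status seasonal ✗ (requires temporary) → not eligible.
Paid Parental Leave — status seasonal ✗ (requires full-time, part-time, or temporary) → not eligible.
Home Office Allowance — status seasonal ✓; service 343 days ≥ 1 month (≈30 days) ✓; grade P1 < P2 ✗ → not eligible.
Meal Allowance — status seasonal ✓; rating 1 < 2 ✗ → not eligible.
Dependent Care FSA — status seasonal ✓ (not excluded); no waiver, service 343 days ≥ 30 days ✓; 40 hrs/wk ≥ 24 ✓ → eligible.
Health Savings Account — status seasonal ✗ (excluded) → not eligible.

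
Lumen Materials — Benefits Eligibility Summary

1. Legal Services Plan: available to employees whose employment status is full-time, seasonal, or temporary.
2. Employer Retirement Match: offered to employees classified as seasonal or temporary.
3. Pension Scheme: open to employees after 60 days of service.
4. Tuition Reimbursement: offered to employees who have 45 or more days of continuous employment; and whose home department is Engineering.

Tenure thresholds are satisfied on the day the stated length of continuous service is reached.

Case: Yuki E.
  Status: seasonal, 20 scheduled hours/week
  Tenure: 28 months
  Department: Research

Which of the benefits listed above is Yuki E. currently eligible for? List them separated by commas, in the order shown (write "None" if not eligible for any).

Legal Services Plan, Employer Retirement Match, Pension Scheme

Legal Services Plan — status seasonal ✓ → eligible.
Employer Retirement Match — status seasonal ✓ → eligible.
Pension Scheme — service 28 months ≥ 60 days ✓ → eligible.
Tuition Reimbursement — service 28 months ≥ 45 days ✓; dept Research ✗ → not eligible.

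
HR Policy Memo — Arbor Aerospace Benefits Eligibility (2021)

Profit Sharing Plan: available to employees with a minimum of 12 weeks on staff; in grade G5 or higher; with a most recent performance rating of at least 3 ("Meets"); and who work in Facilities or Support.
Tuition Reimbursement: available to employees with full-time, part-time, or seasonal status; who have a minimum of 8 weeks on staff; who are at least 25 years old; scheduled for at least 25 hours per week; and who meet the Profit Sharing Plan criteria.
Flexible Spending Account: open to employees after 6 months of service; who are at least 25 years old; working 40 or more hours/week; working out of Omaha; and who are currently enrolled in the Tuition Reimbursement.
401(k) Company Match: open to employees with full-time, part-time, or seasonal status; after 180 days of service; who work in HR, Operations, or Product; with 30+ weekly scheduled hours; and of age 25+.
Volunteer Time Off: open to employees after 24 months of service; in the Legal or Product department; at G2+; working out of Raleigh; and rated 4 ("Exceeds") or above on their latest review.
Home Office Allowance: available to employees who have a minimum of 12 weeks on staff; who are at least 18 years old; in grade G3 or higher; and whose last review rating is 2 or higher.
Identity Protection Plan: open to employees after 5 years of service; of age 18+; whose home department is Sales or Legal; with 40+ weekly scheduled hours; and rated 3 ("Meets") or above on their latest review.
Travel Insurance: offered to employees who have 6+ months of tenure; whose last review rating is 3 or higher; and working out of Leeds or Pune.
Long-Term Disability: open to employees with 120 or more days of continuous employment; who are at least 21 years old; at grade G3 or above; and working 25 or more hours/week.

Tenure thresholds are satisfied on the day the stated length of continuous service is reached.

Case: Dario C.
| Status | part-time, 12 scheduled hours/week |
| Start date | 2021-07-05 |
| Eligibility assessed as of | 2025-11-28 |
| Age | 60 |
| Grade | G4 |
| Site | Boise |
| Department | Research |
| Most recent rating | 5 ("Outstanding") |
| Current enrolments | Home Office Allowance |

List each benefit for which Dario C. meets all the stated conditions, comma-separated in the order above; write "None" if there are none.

Service from 2021-07-05 to 2025-11-28: 1607 days.
Profit Sharing Plan — service 1607 days ≥ 12 weeks (≈84 days) ✓; grade G4 < G5 ✗ → not eligible.
Tuition Reimbursement — status part-time ✓; service 1607 days ≥ 8 weeks (≈56 days) ✓; age 60 ≥ 25 ✓; 12 hrs/wk < 25 ✗ → not eligible.
Flexible Spending Account — service 1607 days ≥ 6 months (≈180 days) ✓; age 60 ≥ 25 ✓; 12 hrs/wk < 40 ✗ → not eligible.
401(k) Company Match — status part-time ✓; service 1607 days ≥ 180 days ✓; dept Research ✗ → not eligible.
Volunteer Time Off — service 1607 days ≥ 24 months (≈720 days) ✓; dept Research ✗ → not eligible.
Home Office Allowance — service 1607 days ≥ 12 weeks (≈84 days) ✓; age 60 ≥ 18 ✓; grade G4 ≥ G3 ✓; rating 5 ≥ 2 ✓ → eligible.
Identity Protection Plan — service 1607 days < 5 years (≈1825 days) ✗ → not eligible.
Travel Insurance — service 1607 days ≥ 6 months (≈180 days) ✓; rating 5 ≥ 3 ✓; site Boise ✗ (not Leeds or Pune) → not eligible.
Long-Term Disability — service 1607 days ≥ 120 days ✓; age 60 ≥ 21 ✓; grade G4 ≥ G3 ✓; 12 hrs/wk < 25 ✗ → not eligible.

Home Office Allowance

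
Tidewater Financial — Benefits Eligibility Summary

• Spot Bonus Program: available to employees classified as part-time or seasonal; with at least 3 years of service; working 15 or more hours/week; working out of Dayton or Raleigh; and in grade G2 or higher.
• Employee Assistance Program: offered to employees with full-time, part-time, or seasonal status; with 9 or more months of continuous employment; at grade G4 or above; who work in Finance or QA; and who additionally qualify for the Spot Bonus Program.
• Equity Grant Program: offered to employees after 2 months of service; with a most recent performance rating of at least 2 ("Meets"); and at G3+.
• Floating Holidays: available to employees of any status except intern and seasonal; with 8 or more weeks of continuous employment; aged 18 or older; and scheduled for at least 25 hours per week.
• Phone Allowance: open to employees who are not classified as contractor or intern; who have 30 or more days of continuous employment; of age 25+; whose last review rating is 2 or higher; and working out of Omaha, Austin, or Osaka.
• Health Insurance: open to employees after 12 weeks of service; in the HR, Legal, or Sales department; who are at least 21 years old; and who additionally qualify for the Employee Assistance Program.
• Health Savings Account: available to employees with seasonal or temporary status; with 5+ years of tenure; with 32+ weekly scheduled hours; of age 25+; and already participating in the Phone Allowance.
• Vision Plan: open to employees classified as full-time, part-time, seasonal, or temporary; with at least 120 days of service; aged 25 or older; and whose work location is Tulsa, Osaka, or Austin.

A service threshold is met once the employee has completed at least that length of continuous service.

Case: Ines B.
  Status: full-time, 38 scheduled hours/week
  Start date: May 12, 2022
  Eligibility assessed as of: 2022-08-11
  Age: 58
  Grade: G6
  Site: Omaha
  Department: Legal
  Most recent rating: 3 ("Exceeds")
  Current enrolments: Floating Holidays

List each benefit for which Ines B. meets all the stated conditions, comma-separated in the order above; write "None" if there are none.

Service from May 12, 2022 to 2022-08-11: 91 days.
Spot Bonus Program — status full-time ✗ (requires part-time or seasonal) → not eligible.
Employee Assistance Program — status full-time ✓; service 91 days < 9 months (≈270 days) ✗ → not eligible.
Equity Grant Program — service 91 days ≥ 2 months (≈60 days) ✓; rating 3 ≥ 2 ✓; grade G6 ≥ G3 ✓ → eligible.
Floating Holidays — status full-time ✓ (not excluded); service 91 days ≥ 8 weeks (≈56 days) ✓; age 58 ≥ 18 ✓; 38 hrs/wk ≥ 25 ✓ → eligible.
Phone Allowance — status full-time ✓ (not excluded); service 91 days ≥ 30 days ✓; age 58 ≥ 25 ✓; rating 3 ≥ 2 ✓; site Omaha ✓ → eligible.
Health Insurance — service 91 days ≥ 12 weeks (≈84 days) ✓; dept Legal ✓; age 58 ≥ 21 ✓; not eligible for Employee Assistance Program ✗ → not eligible.
Health Savings Account — status full-time ✗ (requires seasonal or temporary) → not eligible.
Vision Plan — status full-time ✓; service 91 days < 120 days ✗ → not eligible.

Equity Grant Program, Floating Holidays, Phone Allowance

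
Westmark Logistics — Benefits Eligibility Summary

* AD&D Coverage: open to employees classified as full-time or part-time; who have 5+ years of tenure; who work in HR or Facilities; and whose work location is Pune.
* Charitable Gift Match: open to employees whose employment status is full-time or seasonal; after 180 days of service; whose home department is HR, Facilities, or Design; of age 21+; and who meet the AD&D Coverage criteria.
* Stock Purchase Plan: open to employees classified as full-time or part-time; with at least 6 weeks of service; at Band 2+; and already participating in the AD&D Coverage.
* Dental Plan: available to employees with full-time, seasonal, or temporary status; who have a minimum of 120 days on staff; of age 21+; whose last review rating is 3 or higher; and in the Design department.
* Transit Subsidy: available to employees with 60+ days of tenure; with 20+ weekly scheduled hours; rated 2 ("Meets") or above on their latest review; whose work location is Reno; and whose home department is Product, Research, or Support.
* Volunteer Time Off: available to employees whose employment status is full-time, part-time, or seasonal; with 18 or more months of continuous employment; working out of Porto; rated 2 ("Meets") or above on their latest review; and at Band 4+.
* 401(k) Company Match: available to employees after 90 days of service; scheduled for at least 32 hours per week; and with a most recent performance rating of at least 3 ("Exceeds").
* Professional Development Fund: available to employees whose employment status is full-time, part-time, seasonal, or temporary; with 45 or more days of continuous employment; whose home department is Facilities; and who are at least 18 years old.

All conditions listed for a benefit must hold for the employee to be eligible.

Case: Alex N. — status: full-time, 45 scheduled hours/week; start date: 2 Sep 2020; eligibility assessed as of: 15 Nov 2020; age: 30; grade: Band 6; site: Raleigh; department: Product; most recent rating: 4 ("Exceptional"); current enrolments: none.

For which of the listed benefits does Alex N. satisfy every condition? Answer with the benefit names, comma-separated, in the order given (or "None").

None

Service from 2 Sep 2020 to 15 Nov 2020: 74 days.
AD&D Coverage — status full-time ✓; service 74 days < 5 years (≈1825 days) ✗ → not eligible.
Charitable Gift Match — status full-time ✓; service 74 days < 180 days ✗ → not eligible.
Stock Purchase Plan — status full-time ✓; service 74 days ≥ 6 weeks (≈42 days) ✓; grade Band 6 ≥ Band 2 ✓; not enrolled in AD&D Coverage ✗ → not eligible.
Dental Plan — status full-time ✓; service 74 days < 120 days ✗ → not eligible.
Transit Subsidy — service 74 days ≥ 60 days ✓; 45 hrs/wk ≥ 20 ✓; rating 4 ≥ 2 ✓; site Raleigh ✗ (not Reno) → not eligible.
Volunteer Time Off — status full-time ✓; service 74 days < 18 months (≈540 days) ✗ → not eligible.
401(k) Company Match — service 74 days < 90 days ✗ → not eligible.
Professional Development Fund — status full-time ✓; service 74 days ≥ 45 days ✓; dept Product ✗ → not eligible.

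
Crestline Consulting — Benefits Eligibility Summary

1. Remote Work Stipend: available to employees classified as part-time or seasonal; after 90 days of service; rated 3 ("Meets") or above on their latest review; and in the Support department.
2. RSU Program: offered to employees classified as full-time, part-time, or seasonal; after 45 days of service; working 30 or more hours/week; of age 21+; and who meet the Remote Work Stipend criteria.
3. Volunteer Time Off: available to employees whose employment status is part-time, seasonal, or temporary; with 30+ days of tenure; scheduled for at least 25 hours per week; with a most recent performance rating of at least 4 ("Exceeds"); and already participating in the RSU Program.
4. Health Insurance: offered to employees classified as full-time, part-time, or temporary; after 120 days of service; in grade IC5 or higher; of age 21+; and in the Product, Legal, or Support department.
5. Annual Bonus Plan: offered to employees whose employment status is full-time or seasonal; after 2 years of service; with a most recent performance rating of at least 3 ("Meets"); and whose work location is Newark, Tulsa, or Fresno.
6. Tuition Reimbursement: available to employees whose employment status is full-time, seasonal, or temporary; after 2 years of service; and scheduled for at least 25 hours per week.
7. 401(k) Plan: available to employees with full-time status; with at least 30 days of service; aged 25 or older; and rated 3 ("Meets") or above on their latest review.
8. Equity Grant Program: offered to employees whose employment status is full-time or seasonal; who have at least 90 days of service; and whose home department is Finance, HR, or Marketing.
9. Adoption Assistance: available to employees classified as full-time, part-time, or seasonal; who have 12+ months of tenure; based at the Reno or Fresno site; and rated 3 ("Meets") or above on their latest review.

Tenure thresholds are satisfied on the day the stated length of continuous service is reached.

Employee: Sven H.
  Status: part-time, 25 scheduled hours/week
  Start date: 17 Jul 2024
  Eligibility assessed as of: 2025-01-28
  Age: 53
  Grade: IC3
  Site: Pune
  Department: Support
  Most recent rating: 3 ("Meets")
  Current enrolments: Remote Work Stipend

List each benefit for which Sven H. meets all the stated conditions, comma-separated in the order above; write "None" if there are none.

Service from 17 Jul 2024 to 2025-01-28: 195 days.
Remote Work Stipend — status part-time ✓; service 195 days ≥ 90 days ✓; rating 3 ≥ 3 ✓; dept Support ✓ → eligible.
RSU Program — status part-time ✓; service 195 days ≥ 45 days ✓; 25 hrs/wk < 30 ✗ → not eligible.
Volunteer Time Off — status part-time ✓; service 195 days ≥ 30 days ✓; 25 hrs/wk ≥ 25 ✓; rating 3 < 4 ✗ → not eligible.
Health Insurance — status part-time ✓; service 195 days ≥ 120 days ✓; grade IC3 < IC5 ✗ → not eligible.
Annual Bonus Plan — status part-time ✗ (requires full-time or seasonal) → not eligible.
Tuition Reimbursement — status part-time ✗ (requires full-time, seasonal, or temporary) → not eligible.
401(k) Plan — status part-time ✗ (requires full-time) → not eligible.
Equity Grant Program — status part-time ✗ (requires full-time or seasonal) → not eligible.
Adoption Assistance — status part-time ✓; service 195 days < 12 months (≈360 days) ✗ → not eligible.

Remote Work Stipend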